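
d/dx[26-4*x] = -4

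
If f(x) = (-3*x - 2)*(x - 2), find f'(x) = 4 - 6*x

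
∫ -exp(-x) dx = exp(-x) + C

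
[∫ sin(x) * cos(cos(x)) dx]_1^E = sin(cos(1)) - sin(cos(E))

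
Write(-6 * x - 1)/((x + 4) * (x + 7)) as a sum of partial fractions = -41/(3*(x + 7)) + 23/(3*(x + 4))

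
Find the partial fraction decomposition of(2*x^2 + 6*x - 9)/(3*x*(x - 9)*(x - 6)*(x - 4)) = 47/(120*(x - 4)) - 11/(12*(x - 6)) + 23/(45*(x - 9)) + 1/(72*x)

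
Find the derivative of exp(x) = exp(x)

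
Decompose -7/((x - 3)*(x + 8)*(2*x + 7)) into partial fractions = 28/(117*(2*x + 7)) - 7/(99*(x + 8)) - 7/(143*(x - 3))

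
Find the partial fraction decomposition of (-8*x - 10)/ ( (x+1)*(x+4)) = -22/(3*(x + 4)) - 2/(3*(x + 1))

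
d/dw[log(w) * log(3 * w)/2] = (2*log(w) + log(3))/(2*w)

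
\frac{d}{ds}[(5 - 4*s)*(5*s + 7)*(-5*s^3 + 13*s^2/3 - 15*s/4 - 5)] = 500*s^4 - 860*s^3/3 - 339*s^2 + 3155*s/6 - 465/4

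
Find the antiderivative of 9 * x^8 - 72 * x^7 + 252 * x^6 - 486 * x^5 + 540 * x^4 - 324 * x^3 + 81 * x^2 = x^9 - 9*x^8 + 36*x^7 - 81*x^6 + 108*x^5 - 81*x^4 + 27*x^3 + C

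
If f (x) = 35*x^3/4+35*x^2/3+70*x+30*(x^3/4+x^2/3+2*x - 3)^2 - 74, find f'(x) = 45*x^5/4 + 25*x^4 + 400*x^3/3 + 45*x^2/4 + 430*x/3 - 290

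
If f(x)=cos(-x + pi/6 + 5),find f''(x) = -sin(x - 5 + pi/3)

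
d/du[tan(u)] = cos(u)^(-2)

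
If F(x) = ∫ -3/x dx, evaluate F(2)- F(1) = -3*log(2)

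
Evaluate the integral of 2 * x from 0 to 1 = 1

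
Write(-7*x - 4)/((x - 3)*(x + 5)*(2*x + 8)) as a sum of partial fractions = 31/(16*(x + 5)) - 12/(7*(x + 4)) - 25/(112*(x - 3))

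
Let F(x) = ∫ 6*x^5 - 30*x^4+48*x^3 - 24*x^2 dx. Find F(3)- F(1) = 28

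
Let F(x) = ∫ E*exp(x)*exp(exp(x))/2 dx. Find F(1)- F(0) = -exp(2)/2 + exp(1 + E)/2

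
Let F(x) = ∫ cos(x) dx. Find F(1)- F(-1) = 2*sin(1)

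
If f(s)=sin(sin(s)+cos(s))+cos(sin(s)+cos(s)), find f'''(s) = 2*(2*sin(s)*cos(s)*cos(sqrt(2)*sin(s + pi/4) + pi/4) + 3*sqrt(2)*sin(s + pi/4)*sin(sqrt(2)*sin(s + pi/4) + pi/4) - 2*cos(sqrt(2)*sin(s + pi/4) + pi/4))*cos(s + pi/4)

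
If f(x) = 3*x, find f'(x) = 3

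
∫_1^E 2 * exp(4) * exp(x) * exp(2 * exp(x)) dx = -exp(4 + 2*E) + exp(4 + 2*exp(E))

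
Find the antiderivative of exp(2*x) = exp(2*x)/2 + C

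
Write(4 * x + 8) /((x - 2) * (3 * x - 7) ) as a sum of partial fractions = 52/(3*x - 7) - 16/(x - 2)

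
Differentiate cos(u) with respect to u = -sin(u)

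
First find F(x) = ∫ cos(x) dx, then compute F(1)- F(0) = sin(1)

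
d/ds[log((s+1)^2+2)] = (2*s + 2)/(s^2 + 2*s + 3)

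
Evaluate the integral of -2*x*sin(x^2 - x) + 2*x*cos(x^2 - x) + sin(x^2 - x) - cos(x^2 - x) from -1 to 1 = -sin(2) - cos(2) + 1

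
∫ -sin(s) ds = cos(s) + C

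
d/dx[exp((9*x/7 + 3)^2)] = 162*x*exp(81*x^2/49 + 54*x/7 + 9)/49 + 54*exp(81*x^2/49 + 54*x/7 + 9)/7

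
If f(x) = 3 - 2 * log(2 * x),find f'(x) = -2/x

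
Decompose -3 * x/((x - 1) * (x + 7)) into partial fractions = -21/(8*(x + 7)) - 3/(8*(x - 1))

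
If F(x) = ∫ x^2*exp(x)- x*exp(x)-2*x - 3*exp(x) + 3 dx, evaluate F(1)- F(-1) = -2*E - 4*exp(-1) + 6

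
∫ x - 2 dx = x^2/2 - 2*x + C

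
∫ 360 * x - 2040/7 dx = 180*x^2 - 2040*x/7 + C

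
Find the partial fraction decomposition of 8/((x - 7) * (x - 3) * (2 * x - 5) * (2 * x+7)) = -8/(819*(2*x + 7)) + 8/(27*(2*x - 5)) - 2/(13*(x - 3)) + 2/(189*(x - 7))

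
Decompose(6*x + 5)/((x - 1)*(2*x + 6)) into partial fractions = 13/(8*(x + 3)) + 11/(8*(x - 1))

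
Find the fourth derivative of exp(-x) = exp(-x)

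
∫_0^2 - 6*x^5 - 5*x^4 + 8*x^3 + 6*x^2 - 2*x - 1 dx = -54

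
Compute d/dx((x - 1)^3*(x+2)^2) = 5*x^4 + 4*x^3 - 15*x^2 - 2*x + 8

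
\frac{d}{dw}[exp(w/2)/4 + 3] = exp(w/2)/8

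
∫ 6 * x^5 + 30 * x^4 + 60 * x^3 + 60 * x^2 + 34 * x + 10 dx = x^6 + 6*x^5 + 15*x^4 + 20*x^3 + 17*x^2 + 10*x + C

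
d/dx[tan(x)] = cos(x)^(-2)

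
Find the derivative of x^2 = 2*x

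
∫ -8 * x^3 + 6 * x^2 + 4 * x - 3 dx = -2*x^4 + 2*x^3 + 2*x^2 - 3*x + C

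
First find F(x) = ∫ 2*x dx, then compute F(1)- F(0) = 1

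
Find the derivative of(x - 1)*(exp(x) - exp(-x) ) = (x*exp(2*x) + x - 2)*exp(-x)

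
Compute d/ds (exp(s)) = exp(s)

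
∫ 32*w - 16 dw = 16*w^2 - 16*w + C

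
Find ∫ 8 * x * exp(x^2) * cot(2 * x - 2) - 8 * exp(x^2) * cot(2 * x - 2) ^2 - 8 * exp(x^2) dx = 4*exp(x^2)*cot(2*x - 2) + C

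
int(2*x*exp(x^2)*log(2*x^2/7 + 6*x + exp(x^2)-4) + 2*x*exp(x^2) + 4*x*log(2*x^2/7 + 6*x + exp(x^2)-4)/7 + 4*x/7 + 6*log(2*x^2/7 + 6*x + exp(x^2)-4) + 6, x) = (2*x^2 + 42*x + 7*exp(x^2) - 28)*log(2*x^2/7 + 6*x + exp(x^2) - 4)/7 + C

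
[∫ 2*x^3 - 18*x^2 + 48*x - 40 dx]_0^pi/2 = -24 + (-3 + pi/4)*(-2 + pi/2)^3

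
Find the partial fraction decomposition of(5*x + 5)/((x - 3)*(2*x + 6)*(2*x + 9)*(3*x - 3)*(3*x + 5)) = -45/(7616*(3*x + 5)) - 28/(5049*(2*x + 9)) + 5/(864*(x + 3)) - 5/(2112*(x - 1)) + 1/(756*(x - 3))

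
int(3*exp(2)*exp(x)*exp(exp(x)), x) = 3*exp(exp(x) + 2) + C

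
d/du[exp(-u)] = -exp(-u)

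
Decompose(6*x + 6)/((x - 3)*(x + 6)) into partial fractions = 10/(3*(x + 6)) + 8/(3*(x - 3))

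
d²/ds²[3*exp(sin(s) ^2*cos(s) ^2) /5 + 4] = 6*(-6*sin(s)^8/5 + 2*sin(s)^6 + 4*sin(s)^4/5 + 2*sin(s)^2*cos(s)^6/5 - 8*sin(s)^2/5 + 1/5)*exp(sin(s)^2)*exp(-sin(s)^4)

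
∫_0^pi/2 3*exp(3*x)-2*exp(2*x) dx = (-1 + exp(pi/2))*exp(pi)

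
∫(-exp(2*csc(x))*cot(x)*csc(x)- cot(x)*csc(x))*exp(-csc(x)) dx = exp(csc(x)) - exp(-csc(x)) + C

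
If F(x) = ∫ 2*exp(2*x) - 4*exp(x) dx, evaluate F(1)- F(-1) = -(-2 + exp(-1))^2 + (-2 + E)^2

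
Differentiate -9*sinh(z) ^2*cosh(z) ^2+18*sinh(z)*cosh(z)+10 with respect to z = -9*sinh(4*z)/2 + 18*cosh(2*z)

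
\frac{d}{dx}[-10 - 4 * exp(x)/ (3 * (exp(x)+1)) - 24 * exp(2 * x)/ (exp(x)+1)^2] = (-148*exp(2*x) - 4*exp(x))/(3*exp(3*x) + 9*exp(2*x) + 9*exp(x) + 3)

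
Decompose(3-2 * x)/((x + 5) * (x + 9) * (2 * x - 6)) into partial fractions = 7/(32*(x + 9)) - 13/(64*(x + 5)) - 1/(64*(x - 3))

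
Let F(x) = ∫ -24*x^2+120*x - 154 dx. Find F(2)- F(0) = -132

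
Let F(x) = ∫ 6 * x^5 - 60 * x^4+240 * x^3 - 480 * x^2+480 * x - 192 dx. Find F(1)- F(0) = -63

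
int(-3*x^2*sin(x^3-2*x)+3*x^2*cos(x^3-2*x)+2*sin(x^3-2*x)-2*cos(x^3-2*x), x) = sin(x*(x^2 - 2)) + cos(x*(x^2 - 2)) + C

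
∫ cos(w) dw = sin(w) + C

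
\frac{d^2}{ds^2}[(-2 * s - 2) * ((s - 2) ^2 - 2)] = 12 - 12*s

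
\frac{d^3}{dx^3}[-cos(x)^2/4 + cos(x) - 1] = sin(x) - sin(2*x)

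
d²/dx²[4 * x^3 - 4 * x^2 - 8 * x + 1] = 24*x - 8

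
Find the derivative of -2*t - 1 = -2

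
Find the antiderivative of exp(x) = exp(x) + C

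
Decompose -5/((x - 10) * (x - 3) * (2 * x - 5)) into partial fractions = -4/(3*(2*x - 5)) + 5/(7*(x - 3)) - 1/(21*(x - 10))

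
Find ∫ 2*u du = u^2 + C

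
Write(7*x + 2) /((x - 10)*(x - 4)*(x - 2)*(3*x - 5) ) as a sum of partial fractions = -369/(175*(3*x - 5)) + 1/(x - 2) - 5/(14*(x - 4)) + 3/(50*(x - 10))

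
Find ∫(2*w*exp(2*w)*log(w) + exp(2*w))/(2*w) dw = exp(2*w)*log(w)/2 + C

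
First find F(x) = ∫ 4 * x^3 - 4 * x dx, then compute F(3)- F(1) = 64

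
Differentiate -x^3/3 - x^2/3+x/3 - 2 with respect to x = -x^2 - 2*x/3 + 1/3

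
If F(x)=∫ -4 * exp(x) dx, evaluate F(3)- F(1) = -4*exp(3) + 4*E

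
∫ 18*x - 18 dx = 9*x^2 - 18*x + C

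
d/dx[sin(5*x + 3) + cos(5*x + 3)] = 5*sqrt(2)*cos(5*x + pi/4 + 3)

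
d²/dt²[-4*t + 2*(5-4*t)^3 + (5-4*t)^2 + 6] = 992 - 768*t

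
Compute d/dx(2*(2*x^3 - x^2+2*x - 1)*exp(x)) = 4*x^3*exp(x) + 10*x^2*exp(x) + 2*exp(x)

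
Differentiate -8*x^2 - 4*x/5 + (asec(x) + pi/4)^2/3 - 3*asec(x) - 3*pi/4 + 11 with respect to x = (-480*x^3*sqrt(1 - 1/x^2) - 24*x^2*sqrt(1 - 1/x^2) + 20*asec(x) - 90 + 5*pi)/(30*x^2*sqrt(1 - 1/x^2))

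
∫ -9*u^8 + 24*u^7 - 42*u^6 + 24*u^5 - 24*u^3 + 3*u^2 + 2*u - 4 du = -u^9 + 3*u^8 - 6*u^7 + 4*u^6 - 6*u^4 + u^3 + u^2 - 4*u + C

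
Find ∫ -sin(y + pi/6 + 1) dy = cos(y + pi/6 + 1) + C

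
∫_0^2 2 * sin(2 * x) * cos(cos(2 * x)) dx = -sin(cos(4)) + sin(1)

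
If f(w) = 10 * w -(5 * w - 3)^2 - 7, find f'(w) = 40 - 50*w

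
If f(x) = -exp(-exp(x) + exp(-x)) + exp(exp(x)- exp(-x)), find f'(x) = (exp(2*x) + exp(2*exp(x) - 2*exp(-x)) + exp(2*x + 2*exp(x) - 2*exp(-x)) + 1)*exp(-x - exp(x) + exp(-x))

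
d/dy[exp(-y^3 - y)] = (-3*y^2 - 1)*exp(-y^3 - y)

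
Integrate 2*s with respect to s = s^2 + C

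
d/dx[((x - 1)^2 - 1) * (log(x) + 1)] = 2*x*log(x) + 3*x - 2*log(x) - 4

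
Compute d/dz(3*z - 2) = 3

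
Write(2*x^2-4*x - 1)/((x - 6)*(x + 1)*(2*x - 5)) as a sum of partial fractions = -6/(49*(2*x - 5)) + 5/(49*(x + 1)) + 47/(49*(x - 6))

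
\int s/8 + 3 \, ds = s^2/16 + 3*s + C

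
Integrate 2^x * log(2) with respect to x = 2^x + C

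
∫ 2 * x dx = x^2 + C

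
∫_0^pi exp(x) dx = -1 + exp(pi)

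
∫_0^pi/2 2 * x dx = pi^2/4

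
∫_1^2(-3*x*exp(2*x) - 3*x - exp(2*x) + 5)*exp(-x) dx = -4*exp(2) - exp(-1) + 4*exp(-2) + E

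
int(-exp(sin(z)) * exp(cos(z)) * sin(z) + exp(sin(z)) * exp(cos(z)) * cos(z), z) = exp(sqrt(2)*sin(z + pi/4)) + C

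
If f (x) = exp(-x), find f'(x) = -exp(-x)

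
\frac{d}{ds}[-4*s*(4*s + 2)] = -32*s - 8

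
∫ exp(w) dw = exp(w) + C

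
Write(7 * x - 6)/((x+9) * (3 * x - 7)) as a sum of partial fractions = 31/(34*(3*x - 7)) + 69/(34*(x + 9))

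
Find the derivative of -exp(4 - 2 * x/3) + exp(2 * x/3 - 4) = 2*exp(4 - 2*x/3)/3 + 2*exp(2*x/3 - 4)/3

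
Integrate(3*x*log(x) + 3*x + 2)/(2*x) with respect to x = (3*x + 2)*log(x)/2 + C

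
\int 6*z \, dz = 3*z^2 + C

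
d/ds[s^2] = 2*s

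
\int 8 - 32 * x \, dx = -16*x^2 + 8*x + C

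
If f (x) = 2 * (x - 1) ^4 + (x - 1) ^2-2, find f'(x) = 8*x^3 - 24*x^2 + 26*x - 10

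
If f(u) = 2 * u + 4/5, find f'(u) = 2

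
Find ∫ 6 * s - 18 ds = 3*s^2 - 18*s + C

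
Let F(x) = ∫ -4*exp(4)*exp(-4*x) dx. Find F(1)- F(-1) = 1 - exp(8)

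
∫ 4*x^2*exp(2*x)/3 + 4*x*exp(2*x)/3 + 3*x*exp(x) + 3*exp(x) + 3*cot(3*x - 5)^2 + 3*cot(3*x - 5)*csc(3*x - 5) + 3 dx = 2*x^2*exp(2*x)/3 + 3*x*exp(x) - cot(3*x - 5) - csc(3*x - 5) + C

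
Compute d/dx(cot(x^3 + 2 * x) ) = -(3*x^2 + 2)/sin(x*(x^2 + 2))^2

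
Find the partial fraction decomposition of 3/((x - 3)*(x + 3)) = -1/(2*(x + 3)) + 1/(2*(x - 3))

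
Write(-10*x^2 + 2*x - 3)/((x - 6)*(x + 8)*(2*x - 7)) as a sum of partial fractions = 474/(115*(2*x - 7)) - 659/(322*(x + 8)) - 351/(70*(x - 6))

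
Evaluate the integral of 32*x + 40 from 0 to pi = -25 + (5 + 4*pi)^2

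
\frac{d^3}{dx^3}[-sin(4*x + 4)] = 64*cos(4*x + 4)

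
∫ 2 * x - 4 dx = x^2 - 4*x + C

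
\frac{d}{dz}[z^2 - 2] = 2*z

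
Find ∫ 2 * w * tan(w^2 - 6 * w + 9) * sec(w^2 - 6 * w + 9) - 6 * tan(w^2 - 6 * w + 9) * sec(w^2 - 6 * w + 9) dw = sec((w - 3)^2) + C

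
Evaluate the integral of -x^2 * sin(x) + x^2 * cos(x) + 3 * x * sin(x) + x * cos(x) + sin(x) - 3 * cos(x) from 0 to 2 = 2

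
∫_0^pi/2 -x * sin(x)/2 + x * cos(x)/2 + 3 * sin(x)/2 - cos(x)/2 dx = pi/4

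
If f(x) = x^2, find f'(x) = 2*x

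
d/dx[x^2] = 2*x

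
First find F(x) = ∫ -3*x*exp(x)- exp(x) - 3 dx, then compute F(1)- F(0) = -5 - E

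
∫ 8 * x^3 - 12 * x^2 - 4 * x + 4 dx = 2*x^4 - 4*x^3 - 2*x^2 + 4*x + C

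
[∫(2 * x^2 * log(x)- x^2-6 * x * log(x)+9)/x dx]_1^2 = log(2) + 3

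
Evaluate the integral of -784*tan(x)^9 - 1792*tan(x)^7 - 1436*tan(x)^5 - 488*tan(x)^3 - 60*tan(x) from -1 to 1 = 0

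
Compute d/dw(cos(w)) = -sin(w)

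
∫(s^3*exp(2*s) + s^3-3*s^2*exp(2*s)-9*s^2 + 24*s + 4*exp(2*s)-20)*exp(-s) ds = 2*(s - 2)^3*sinh(s) + C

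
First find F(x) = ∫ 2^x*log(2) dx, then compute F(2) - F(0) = 3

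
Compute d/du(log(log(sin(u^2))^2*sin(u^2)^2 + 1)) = 2*u*(log(sin(u^2)) + 1)*log(sin(u^2))*sin(2*u^2)/(log(sin(u^2))^2*sin(u^2)^2 + 1)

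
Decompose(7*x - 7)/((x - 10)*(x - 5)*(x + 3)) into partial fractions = -7/(26*(x + 3)) - 7/(10*(x - 5)) + 63/(65*(x - 10))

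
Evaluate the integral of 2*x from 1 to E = -1 + exp(2)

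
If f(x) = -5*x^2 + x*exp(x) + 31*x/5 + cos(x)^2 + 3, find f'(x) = x*exp(x) - 10*x + exp(x) - sin(2*x) + 31/5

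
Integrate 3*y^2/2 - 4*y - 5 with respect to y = y^3/2 - 2*y^2 - 5*y + C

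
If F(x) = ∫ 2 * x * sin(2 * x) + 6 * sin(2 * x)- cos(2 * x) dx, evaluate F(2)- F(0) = 3 - 5*cos(4)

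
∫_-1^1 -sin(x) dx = 0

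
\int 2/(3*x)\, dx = 2*log(x)/3 + C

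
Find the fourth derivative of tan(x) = 24*tan(x)^5 + 40*tan(x)^3 + 16*tan(x)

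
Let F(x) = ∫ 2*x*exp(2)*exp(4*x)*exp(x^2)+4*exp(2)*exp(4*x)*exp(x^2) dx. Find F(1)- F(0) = -exp(2) + exp(7)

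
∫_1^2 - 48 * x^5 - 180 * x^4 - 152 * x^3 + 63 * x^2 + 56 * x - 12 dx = -1971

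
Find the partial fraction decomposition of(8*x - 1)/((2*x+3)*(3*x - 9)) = 26/(27*(2*x + 3)) + 23/(27*(x - 3))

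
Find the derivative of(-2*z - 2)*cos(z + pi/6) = 2*z*sin(z + pi/6) - 2*sqrt(2)*cos(z + 5*pi/12)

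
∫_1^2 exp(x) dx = -E + exp(2)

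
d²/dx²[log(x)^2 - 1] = (2 - 2*log(x))/x^2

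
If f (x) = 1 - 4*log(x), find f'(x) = -4/x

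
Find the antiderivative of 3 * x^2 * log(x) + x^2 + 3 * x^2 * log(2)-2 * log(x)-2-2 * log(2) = x*(x^2 - 2)*log(2*x) + C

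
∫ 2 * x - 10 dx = x^2 - 10*x + C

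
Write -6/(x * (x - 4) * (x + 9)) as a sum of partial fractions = -2/(39*(x + 9)) - 3/(26*(x - 4)) + 1/(6*x)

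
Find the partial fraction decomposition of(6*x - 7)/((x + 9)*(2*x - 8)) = 61/(26*(x + 9)) + 17/(26*(x - 4))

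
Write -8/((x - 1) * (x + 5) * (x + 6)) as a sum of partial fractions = -8/(7*(x + 6)) + 4/(3*(x + 5)) - 4/(21*(x - 1))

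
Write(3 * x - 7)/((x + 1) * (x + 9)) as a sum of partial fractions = 17/(4*(x + 9)) - 5/(4*(x + 1))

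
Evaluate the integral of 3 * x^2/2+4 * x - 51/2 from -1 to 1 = -50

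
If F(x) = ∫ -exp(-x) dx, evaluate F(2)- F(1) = -exp(-1) + exp(-2)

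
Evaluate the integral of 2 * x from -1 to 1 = 0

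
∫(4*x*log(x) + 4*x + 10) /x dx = 2*(2*x + 5)*log(x) + C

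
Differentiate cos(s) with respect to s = -sin(s)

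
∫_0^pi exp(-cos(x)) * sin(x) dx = E - exp(-1)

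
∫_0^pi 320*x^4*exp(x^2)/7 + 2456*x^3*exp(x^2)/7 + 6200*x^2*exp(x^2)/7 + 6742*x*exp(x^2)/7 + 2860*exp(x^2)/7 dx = -2143/7 + 4*(-10*pi - 19 + (5 + 2*pi)^2/4 + 5*(5 + 2*pi)^3/7)*exp(pi^2)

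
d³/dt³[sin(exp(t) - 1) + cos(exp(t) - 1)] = sqrt(2)*(-exp(2*t)*cos(exp(t) - 1 + pi/4) - 3*exp(t)*cos(-exp(t) + pi/4 + 1) + sin(-exp(t) + pi/4 + 1))*exp(t)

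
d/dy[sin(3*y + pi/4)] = 3*cos(3*y + pi/4)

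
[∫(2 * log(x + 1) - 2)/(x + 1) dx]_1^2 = -(-1 + log(2))^2 + (-1 + log(3))^2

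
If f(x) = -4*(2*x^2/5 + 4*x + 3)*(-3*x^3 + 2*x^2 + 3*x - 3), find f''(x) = 96*x^3 + 2688*x^2/5 - 24*x/5 - 672/5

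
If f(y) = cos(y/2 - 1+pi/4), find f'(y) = -sin(y/2 - 1 + pi/4)/2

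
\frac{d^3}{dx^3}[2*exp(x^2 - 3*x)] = 16*x^3*exp(x^2 - 3*x) - 72*x^2*exp(x^2 - 3*x) + 132*x*exp(x^2 - 3*x) - 90*exp(x^2 - 3*x)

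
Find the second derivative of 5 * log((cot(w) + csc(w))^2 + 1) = 5*(sin(w)^4 - 4*sin(w)^2*cos(w) - 3*sin(w)^2 + 6*cos(w) - 3 + cos(w)^6/sin(w)^2 + 4*cos(w)^5/sin(w)^2 + 4*cos(w)/sin(w)^2 + 7/sin(w)^2)/(2*(cos(w) + 1)^2)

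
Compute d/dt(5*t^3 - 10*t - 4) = 15*t^2 - 10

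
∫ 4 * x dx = 2*x^2 + C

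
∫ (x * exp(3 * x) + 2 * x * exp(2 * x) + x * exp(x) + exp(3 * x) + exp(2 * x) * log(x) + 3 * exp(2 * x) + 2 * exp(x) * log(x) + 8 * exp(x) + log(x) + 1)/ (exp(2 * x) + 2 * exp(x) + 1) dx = ((exp(x) + 1)*(x*exp(x) + x*log(x) + 7) + 5*exp(x))/(exp(x) + 1) + C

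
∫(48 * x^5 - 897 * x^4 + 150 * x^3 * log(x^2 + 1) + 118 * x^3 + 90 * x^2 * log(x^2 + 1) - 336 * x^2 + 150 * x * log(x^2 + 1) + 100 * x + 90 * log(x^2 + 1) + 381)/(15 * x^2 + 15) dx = (x - 25)*(12*x^3 + x^2 - 15*x + 6)/15 + (5*x^2 + 6*x + 6)*log(x^2 + 1) + C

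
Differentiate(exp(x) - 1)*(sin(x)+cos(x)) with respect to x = 2*exp(x)*cos(x) + sin(x) - cos(x)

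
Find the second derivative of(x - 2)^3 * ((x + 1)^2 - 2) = 20*x^3 - 48*x^2 - 6*x + 44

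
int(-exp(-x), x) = exp(-x) + C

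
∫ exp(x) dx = exp(x) + C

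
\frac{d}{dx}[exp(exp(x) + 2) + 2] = exp(x + exp(x) + 2)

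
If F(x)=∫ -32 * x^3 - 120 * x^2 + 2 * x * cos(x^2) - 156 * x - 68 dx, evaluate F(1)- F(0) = -194 + sin(1)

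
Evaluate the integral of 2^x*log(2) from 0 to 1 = 1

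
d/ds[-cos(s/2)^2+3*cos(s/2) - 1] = -3*sin(s/2)/2 + sin(s)/2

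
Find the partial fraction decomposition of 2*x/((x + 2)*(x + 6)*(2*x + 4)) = -3/(8*(x + 6)) + 3/(8*(x + 2)) - 1/(2*(x + 2)^2)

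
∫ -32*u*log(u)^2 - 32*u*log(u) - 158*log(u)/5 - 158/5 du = 2*u*log(u)/5 - 16*(u*log(u) + 1)^2 + C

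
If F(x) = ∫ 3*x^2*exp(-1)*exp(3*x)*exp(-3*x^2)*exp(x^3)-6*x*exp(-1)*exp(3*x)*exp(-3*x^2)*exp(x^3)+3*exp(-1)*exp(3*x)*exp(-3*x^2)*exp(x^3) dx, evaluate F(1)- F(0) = 1 - exp(-1)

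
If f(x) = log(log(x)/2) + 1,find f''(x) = (-log(x) - 1)/(x^2*log(x)^2)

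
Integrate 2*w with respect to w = w^2 + C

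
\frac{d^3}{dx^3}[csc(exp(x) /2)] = (exp(2*x)*cos(exp(x)/2)/sin(exp(x)/2) - 6*exp(2*x)*cos(exp(x)/2)/sin(exp(x)/2)^3 - 6*exp(x) + 12*exp(x)/sin(exp(x)/2)^2 - 4*cos(exp(x)/2)/sin(exp(x)/2))*exp(x)/(8*sin(exp(x)/2))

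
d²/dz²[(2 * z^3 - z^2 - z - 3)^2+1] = 120*z^4 - 80*z^3 - 36*z^2 - 60*z + 14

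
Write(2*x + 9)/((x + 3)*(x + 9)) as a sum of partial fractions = 3/(2*(x + 9)) + 1/(2*(x + 3))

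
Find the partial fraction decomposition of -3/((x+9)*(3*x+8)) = -9/(19*(3*x + 8)) + 3/(19*(x + 9))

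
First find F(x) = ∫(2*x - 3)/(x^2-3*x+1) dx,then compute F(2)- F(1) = 0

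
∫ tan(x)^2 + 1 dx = tan(x) + C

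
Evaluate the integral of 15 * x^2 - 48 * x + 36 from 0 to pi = (-4 + 5*pi)*(-2 + pi)^2 + 16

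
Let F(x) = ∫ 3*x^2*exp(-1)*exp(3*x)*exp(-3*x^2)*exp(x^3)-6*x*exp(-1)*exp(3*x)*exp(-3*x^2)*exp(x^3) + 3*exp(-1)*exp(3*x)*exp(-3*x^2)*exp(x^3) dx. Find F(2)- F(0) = E - exp(-1)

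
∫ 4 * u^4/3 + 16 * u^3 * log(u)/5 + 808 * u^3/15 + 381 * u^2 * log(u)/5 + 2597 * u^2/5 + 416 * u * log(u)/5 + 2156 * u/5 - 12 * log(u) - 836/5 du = (u + 30)*(4*u^2 + 7*u - 2)*(u^2 + 3*u*log(u) + 18*u - 6)/15 + C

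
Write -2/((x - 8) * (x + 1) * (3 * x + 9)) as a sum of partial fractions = -1/(33*(x + 3)) + 1/(27*(x + 1)) - 2/(297*(x - 8))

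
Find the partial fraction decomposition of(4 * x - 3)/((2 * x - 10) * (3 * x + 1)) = 13/(32*(3*x + 1)) + 17/(32*(x - 5))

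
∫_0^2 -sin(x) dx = -1 + cos(2)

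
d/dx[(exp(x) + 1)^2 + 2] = 2*exp(2*x) + 2*exp(x)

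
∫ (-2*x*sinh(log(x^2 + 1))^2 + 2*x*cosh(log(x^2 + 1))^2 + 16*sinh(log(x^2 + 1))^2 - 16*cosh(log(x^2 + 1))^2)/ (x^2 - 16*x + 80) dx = log((x - 8)^2/16 + 1) + C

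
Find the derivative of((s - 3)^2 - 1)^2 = 4*s^3 - 36*s^2 + 104*s - 96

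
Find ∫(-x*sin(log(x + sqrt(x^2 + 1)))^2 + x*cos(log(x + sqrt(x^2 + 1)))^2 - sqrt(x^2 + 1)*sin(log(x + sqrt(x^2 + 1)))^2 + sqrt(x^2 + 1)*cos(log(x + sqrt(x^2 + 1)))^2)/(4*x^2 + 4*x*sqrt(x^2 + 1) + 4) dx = sin(2*log(x + sqrt(x^2 + 1)))/8 + C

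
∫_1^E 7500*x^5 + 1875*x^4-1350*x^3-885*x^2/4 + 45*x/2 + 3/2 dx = -15*(E/2 + 5*exp(2))^2 - 2453/2 + 3*E/2 + 15*exp(2) + 10*(E/2 + 5*exp(2))^3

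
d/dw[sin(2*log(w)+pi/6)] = 2*cos(2*log(w) + pi/6)/w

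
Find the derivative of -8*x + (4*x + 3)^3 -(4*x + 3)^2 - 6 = 192*x^2 + 256*x + 76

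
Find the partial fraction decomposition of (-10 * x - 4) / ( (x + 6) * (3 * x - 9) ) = -56/(27*(x + 6)) - 34/(27*(x - 3))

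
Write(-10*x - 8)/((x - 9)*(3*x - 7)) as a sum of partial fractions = 47/(10*(3*x - 7)) - 49/(10*(x - 9))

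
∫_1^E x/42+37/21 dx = -755/28 + 2*E/3 + 3*(E/6 + 23/3)^2/7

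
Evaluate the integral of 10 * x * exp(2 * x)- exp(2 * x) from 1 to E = -2*exp(2) + (-3 + 5*E)*exp(2*E)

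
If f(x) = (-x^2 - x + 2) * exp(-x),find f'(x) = (x^2 - x - 3)*exp(-x)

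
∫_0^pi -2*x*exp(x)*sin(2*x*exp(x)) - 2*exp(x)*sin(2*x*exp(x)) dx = -1 + cos(2*pi*exp(pi))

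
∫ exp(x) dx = exp(x) + C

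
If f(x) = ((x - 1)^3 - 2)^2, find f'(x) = 6*x^5 - 30*x^4 + 60*x^3 - 72*x^2 + 54*x - 18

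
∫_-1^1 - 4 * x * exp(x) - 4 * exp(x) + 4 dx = -4*E - 4*exp(-1) + 8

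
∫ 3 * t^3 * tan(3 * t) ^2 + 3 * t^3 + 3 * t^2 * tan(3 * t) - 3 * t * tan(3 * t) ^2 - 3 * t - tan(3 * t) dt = t*(t^2 - 1)*tan(3*t) + C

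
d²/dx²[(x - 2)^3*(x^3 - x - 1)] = 30*x^4 - 120*x^3 + 132*x^2 - 18*x - 12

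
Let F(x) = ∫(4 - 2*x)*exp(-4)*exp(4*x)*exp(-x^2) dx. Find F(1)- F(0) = -exp(-4) + exp(-1)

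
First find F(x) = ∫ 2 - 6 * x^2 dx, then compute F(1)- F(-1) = 0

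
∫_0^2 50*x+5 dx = 110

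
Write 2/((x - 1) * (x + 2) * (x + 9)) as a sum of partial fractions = 1/(35*(x + 9)) - 2/(21*(x + 2)) + 1/(15*(x - 1))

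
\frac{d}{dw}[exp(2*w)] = 2*exp(2*w)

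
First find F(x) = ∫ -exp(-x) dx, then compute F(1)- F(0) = -1 + exp(-1)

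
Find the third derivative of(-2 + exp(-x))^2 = (4*exp(x) - 8)*exp(-2*x)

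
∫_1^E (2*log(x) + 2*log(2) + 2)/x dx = -(log(2) + 1)^2 + (log(2) + 2)^2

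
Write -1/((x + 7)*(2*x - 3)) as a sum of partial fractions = -2/(17*(2*x - 3)) + 1/(17*(x + 7))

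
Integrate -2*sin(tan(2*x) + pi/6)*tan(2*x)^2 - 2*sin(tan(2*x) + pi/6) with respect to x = cos(tan(2*x) + pi/6) + C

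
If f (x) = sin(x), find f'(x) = cos(x)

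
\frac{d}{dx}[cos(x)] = -sin(x)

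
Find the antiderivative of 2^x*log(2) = 2^x + C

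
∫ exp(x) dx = exp(x) + C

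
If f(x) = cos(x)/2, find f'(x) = -sin(x)/2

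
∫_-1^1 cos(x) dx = 2*sin(1)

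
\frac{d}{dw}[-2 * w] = -2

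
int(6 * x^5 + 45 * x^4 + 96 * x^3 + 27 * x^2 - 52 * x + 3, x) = x^6 + 9*x^5 + 24*x^4 + 9*x^3 - 26*x^2 + 3*x + C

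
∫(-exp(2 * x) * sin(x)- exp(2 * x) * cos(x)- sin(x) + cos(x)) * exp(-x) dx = -2*sin(x)*sinh(x) + C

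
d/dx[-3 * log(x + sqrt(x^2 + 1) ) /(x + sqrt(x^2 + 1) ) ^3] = (9*x*log(x + sqrt(x^2 + 1)) - 3*x + 9*sqrt(x^2 + 1)*log(x + sqrt(x^2 + 1)) - 3*sqrt(x^2 + 1))/(8*x^5 + 8*x^4*sqrt(x^2 + 1) + 12*x^3 + 8*x^2*sqrt(x^2 + 1) + 4*x + sqrt(x^2 + 1))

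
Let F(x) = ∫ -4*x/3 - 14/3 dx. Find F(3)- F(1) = -44/3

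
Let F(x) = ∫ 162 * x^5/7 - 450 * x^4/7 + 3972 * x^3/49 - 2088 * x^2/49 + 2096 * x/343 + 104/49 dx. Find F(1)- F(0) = 768/343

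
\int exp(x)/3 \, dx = exp(x)/3 + C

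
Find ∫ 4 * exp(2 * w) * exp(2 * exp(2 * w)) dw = exp(2*exp(2*w)) + C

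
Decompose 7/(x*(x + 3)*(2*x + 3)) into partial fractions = -28/(9*(2*x + 3)) + 7/(9*(x + 3)) + 7/(9*x)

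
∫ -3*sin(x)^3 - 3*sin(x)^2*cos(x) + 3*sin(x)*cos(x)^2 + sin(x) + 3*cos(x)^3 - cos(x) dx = sqrt(2)*sin(2*x)*sin(x + pi/4) + C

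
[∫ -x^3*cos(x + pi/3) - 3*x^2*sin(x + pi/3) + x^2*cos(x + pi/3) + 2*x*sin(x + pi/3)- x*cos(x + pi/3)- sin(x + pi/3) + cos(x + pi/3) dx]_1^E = (-exp(3) - E + 1 + exp(2))*sin(pi/3 + E)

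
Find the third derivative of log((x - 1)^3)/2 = 3/(x^3 - 3*x^2 + 3*x - 1)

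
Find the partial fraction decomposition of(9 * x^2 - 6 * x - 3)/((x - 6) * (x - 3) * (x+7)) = 48/(13*(x + 7)) - 2/(x - 3) + 95/(13*(x - 6))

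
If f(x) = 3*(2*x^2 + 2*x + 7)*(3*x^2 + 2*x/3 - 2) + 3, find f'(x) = 72*x^3 + 66*x^2 + 110*x + 2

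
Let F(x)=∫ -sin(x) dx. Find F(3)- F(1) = cos(3) - cos(1)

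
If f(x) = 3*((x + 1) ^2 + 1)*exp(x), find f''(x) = 3*x^2*exp(x) + 18*x*exp(x) + 24*exp(x)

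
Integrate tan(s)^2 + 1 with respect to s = tan(s) + C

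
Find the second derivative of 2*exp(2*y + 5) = 8*exp(2*y + 5)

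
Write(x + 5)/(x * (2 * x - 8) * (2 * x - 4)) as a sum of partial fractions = -7/(16*(x - 2)) + 9/(32*(x - 4)) + 5/(32*x)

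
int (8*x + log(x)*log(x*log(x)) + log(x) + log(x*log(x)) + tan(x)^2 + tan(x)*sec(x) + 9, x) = 4*x^2 + x*log(x)*log(x*log(x)) + 7*x + tan(x) + sec(x) + C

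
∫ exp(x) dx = exp(x) + C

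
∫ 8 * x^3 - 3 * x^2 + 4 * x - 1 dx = 2*x^4 - x^3 + 2*x^2 - x + C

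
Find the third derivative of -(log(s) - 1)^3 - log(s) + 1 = (-6*log(s)^2 + 30*log(s) - 32)/s^3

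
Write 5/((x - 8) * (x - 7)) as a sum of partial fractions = -5/(x - 7) + 5/(x - 8)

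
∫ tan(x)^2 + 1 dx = tan(x) + C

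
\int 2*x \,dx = x^2 + C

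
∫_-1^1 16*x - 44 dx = -88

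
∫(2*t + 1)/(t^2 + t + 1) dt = log(2*t^2 + 2*t + 2) + C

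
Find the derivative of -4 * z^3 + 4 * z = 4 - 12*z^2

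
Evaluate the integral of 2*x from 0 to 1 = 1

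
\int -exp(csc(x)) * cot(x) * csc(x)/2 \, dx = exp(csc(x))/2 + C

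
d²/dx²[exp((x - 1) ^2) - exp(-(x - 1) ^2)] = (4*x^2*exp(2*x^2 - 4*x + 2) - 4*x^2 - 8*x*exp(2*x^2 - 4*x + 2) + 8*x + 6*exp(2*x^2 - 4*x + 2) - 2)*exp(-x^2 + 2*x - 1)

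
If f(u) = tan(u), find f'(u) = cos(u)^(-2)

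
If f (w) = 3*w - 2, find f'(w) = 3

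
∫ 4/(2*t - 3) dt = 2*log(3 - 2*t) + C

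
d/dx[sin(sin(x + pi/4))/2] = cos(x + pi/4)*cos(sin(x + pi/4))/2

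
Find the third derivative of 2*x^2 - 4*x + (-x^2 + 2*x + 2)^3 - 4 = -120*x^3 + 360*x^2 - 144*x - 96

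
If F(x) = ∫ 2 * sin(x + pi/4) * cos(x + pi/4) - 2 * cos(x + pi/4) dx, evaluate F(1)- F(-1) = -2*sqrt(2)*sin(1) + sin(2)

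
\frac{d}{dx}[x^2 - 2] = 2*x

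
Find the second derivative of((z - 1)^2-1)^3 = 30*z^4 - 120*z^3 + 144*z^2 - 48*z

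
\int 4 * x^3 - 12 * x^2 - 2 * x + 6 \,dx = x^4 - 4*x^3 - x^2 + 6*x + C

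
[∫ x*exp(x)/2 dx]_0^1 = 1/2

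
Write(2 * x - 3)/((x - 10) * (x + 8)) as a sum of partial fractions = 19/(18*(x + 8)) + 17/(18*(x - 10))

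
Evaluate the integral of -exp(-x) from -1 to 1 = -E + exp(-1)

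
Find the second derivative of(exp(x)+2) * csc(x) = 2*(-exp(x)*cos(x)/sin(x) + exp(x)/sin(x)^2 - 1 + 2/sin(x)^2)/sin(x)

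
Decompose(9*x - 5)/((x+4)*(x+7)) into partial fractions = 68/(3*(x + 7)) - 41/(3*(x + 4))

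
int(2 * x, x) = x^2 + C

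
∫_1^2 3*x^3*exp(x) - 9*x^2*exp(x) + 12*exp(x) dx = 3*E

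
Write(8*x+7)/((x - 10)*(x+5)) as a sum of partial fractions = 11/(5*(x + 5)) + 29/(5*(x - 10))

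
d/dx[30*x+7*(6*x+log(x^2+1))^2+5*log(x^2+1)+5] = (504*x^3 + 84*x^2*log(x^2 + 1) + 198*x^2 + 28*x*log(x^2 + 1) + 514*x + 84*log(x^2 + 1) + 30)/(x^2 + 1)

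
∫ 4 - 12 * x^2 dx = -4*x^3 + 4*x + C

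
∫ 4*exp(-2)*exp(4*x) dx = exp(4*x - 2) + C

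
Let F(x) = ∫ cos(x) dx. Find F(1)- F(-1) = 2*sin(1)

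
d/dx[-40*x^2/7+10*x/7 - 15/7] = 10/7 - 80*x/7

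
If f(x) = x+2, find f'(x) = 1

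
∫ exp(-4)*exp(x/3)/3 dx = exp(x/3 - 4) + C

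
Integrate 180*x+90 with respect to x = 90*x^2 + 90*x + C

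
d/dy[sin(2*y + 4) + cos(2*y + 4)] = -2*sin(2*y + 4) + 2*cos(2*y + 4)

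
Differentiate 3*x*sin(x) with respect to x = 3*x*cos(x) + 3*sin(x)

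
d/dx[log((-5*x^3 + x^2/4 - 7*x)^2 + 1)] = (2400*x^5 - 200*x^4 + 4484*x^3 - 168*x^2 + 1568*x)/(400*x^6 - 40*x^5 + 1121*x^4 - 56*x^3 + 784*x^2 + 16)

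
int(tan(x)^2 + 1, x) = tan(x) + C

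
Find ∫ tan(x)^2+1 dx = tan(x) + C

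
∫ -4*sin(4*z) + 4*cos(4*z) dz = sin(4*z) + cos(4*z) + C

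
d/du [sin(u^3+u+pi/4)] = (3*u^2 + 1)*cos(u^3 + u + pi/4)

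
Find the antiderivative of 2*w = w^2 + C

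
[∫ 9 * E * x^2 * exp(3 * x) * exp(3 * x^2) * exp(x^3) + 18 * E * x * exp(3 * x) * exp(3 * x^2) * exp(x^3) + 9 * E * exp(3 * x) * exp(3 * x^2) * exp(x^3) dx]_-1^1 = -3 + 3*exp(8)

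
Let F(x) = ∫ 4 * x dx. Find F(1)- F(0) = 2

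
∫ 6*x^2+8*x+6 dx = 2*x^3 + 4*x^2 + 6*x + C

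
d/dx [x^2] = 2*x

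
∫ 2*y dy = y^2 + C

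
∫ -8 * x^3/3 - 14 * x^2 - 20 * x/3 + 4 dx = -2*x^4/3 - 14*x^3/3 - 10*x^2/3 + 4*x + C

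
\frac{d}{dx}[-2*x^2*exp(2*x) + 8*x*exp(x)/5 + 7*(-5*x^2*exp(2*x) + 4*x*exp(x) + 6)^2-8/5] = 700*x^4*exp(4*x) + 700*x^3*exp(4*x) - 840*x^3*exp(3*x) - 840*x^2*exp(3*x) - 620*x^2*exp(2*x) - 620*x*exp(2*x) + 1688*x*exp(x)/5 + 1688*exp(x)/5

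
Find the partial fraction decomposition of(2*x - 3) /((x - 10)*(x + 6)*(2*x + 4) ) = -15/(128*(x + 6)) + 7/(96*(x + 2)) + 17/(384*(x - 10))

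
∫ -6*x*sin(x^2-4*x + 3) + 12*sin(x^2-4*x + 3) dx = 3*cos((x - 2)^2 - 1) + C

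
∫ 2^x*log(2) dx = 2^x + C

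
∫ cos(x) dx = sin(x) + C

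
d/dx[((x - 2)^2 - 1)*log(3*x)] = (2*x^2*log(x) + x^2 + 2*x^2*log(3) - 4*x*log(x) - 4*x*log(3) - 4*x + 3)/x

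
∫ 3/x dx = 3*log(2*x) + C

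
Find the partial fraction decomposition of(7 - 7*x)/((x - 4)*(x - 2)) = 7/(2*(x - 2)) - 21/(2*(x - 4))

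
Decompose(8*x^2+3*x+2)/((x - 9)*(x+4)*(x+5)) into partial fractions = 187/(14*(x + 5)) - 118/(13*(x + 4)) + 677/(182*(x - 9))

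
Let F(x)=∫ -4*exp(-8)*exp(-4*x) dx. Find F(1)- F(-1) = -exp(-4) + exp(-12)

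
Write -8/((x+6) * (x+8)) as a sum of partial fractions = 4/(x + 8) - 4/(x + 6)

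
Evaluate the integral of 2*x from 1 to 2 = 3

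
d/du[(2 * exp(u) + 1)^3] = 24*exp(3*u) + 24*exp(2*u) + 6*exp(u)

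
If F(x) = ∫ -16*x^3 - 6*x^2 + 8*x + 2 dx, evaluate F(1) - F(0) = 0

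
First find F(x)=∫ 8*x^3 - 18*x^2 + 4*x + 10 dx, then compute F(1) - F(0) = 8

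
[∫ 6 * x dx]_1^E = -3 + 3*exp(2)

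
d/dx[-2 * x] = -2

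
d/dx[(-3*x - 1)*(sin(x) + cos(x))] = 3*x*sin(x) - 3*x*cos(x) - 2*sin(x) - 4*cos(x)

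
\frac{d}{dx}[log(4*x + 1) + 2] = 4/(4*x + 1)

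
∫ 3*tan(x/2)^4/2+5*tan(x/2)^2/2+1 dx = (tan(x/2)^2 + 2)*tan(x/2) + C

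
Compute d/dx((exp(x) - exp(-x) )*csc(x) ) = sqrt(2)*(-exp(2*x)*cos(x + pi/4) + sin(x + pi/4))*exp(-x)/sin(x)^2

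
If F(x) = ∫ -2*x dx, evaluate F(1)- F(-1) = 0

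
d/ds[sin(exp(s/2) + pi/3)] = exp(s/2)*cos(exp(s/2) + pi/3)/2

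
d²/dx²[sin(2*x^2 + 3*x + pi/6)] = -16*x^2*sin(2*x^2 + 3*x + pi/6) - 24*x*sin(2*x^2 + 3*x + pi/6) - 9*sin(2*x^2 + 3*x + pi/6) + 4*cos(2*x^2 + 3*x + pi/6)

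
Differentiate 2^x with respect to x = 2^x*log(2)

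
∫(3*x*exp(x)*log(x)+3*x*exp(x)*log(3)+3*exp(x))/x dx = 3*exp(x)*log(3*x) + C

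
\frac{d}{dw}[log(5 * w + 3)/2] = 5/(10*w + 6)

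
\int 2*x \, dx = x^2 + C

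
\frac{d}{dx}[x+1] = 1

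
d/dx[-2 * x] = -2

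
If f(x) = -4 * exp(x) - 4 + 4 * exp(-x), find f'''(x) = (-4*exp(2*x) - 4)*exp(-x)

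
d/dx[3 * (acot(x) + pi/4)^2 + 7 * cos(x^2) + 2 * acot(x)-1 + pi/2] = -(28*x^3*sin(x^2) + 28*x*sin(x^2) + 12*acot(x) + 4 + 3*pi)/(2*x^2 + 2)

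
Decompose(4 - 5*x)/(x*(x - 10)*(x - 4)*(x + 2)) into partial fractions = -7/(72*(x + 2)) + 1/(9*(x - 4)) - 23/(360*(x - 10)) + 1/(20*x)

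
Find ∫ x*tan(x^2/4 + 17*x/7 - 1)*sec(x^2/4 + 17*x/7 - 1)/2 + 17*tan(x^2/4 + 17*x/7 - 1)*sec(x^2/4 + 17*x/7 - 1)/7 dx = sec(x^2/4 + 17*x/7 - 1) + C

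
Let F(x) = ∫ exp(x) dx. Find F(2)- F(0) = -1 + exp(2)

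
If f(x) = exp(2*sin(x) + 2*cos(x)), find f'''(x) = 2*(-2*sqrt(2)*sin(3*x + pi/4) - 6*cos(2*x) + 5*sqrt(2)*cos(x + pi/4))*exp(2*sin(x))*exp(2*cos(x))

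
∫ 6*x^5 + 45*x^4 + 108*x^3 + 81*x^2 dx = x^6 + 9*x^5 + 27*x^4 + 27*x^3 + C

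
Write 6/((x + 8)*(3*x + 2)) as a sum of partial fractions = 9/(11*(3*x + 2)) - 3/(11*(x + 8))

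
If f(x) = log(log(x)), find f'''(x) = (2*log(x)^2 + 3*log(x) + 2)/(x^3*log(x)^3)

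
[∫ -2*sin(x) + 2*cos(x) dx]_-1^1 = 4*sin(1)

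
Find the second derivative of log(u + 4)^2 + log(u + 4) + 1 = (1 - 2*log(u + 4))/(u^2 + 8*u + 16)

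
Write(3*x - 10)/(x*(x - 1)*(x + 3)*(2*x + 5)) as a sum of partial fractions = -4/(2*x + 5) + 19/(12*(x + 3)) - 1/(4*(x - 1)) + 2/(3*x)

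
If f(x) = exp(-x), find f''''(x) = exp(-x)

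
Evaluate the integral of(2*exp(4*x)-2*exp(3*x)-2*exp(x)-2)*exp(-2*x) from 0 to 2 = -1 + (-1 - exp(-2) + exp(2))^2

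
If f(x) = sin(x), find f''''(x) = sin(x)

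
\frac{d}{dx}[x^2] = 2*x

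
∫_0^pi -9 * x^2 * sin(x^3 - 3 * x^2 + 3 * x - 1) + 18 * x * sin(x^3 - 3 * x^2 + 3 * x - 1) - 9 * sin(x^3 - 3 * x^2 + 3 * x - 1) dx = 3*cos((-1 + pi)^3) - 3*cos(1)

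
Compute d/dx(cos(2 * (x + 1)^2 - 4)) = -4*(x + 1)*sin(2*(x^2 + 2*x - 1))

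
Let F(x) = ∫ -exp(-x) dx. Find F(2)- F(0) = -1 + exp(-2)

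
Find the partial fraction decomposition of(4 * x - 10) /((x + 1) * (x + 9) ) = 23/(4*(x + 9)) - 7/(4*(x + 1))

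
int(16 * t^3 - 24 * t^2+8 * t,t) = 4*t^4 - 8*t^3 + 4*t^2 + C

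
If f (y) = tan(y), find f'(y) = cos(y)^(-2)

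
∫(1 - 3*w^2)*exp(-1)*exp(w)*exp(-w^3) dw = exp(-w^3 + w - 1) + C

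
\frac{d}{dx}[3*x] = 3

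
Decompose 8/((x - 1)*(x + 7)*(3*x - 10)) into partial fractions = 72/(217*(3*x - 10)) + 1/(31*(x + 7)) - 1/(7*(x - 1))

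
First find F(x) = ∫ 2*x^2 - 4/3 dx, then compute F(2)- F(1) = 10/3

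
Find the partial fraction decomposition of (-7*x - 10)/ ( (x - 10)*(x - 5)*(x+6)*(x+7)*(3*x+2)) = -27/(10336*(3*x + 2)) + 13/(1292*(x + 7)) - 1/(88*(x + 6)) + 3/(748*(x - 5)) - 1/(544*(x - 10))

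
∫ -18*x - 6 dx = -9*x^2 - 6*x + C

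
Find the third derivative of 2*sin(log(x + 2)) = 2*(3*sin(log(x + 2)) + cos(log(x + 2)))/(x^3 + 6*x^2 + 12*x + 8)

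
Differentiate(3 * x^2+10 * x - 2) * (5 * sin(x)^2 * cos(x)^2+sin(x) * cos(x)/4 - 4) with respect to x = 15*x^2*sin(4*x)/2 + 3*x^2*cos(2*x)/4 - 15*x*(1 - cos(2*x))^2/2 + 3*x*sin(2*x)/4 + 25*x*sin(4*x) - 25*x*cos(2*x)/2 - 9*x - 25*(1 - cos(2*x))^2/2 + 5*sin(2*x)/4 - 5*sin(4*x) - 51*cos(2*x)/2 - 15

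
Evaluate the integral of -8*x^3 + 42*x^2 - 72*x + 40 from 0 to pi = (-2 + pi)^3*(2 - 2*pi) + 16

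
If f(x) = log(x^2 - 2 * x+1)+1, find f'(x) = 2/(x - 1)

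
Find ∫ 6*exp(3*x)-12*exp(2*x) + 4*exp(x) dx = 2*(exp(x) - 1)^3 - 2*exp(x) + C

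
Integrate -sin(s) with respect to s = cos(s) + C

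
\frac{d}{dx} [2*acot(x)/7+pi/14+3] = -2/(7*x^2 + 7)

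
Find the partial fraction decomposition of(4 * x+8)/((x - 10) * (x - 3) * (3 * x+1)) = 6/(31*(3*x + 1)) - 2/(7*(x - 3)) + 48/(217*(x - 10))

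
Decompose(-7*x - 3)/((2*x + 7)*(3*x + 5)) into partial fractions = 26/(11*(3*x + 5)) - 43/(11*(2*x + 7))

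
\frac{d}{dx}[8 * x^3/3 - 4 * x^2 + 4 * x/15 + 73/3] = 8*x^2 - 8*x + 4/15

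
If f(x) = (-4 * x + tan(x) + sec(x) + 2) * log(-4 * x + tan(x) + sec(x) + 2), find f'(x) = log(-4*x + tan(x) + sec(x) + 2)*tan(x)^2 + log(-4*x + tan(x) + sec(x) + 2)*tan(x)*sec(x) - 3*log(-4*x + tan(x) + sec(x) + 2) + tan(x)^2 + tan(x)*sec(x) - 3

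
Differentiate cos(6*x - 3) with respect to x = -6*sin(6*x - 3)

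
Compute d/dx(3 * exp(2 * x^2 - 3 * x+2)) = 12*x*exp(2*x^2 - 3*x + 2) - 9*exp(2*x^2 - 3*x + 2)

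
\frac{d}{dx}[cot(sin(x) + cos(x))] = -sqrt(2)*cos(x + pi/4)/sin(sqrt(2)*sin(x + pi/4))^2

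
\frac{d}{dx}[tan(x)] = cos(x)^(-2)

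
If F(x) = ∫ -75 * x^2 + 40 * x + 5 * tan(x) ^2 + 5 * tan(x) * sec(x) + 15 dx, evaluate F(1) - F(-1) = -30 + 10*tan(1)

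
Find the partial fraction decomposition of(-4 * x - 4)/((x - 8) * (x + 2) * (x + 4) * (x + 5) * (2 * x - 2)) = 4/(117*(x + 5)) - 1/(20*(x + 4)) + 1/(90*(x + 2)) + 2/(315*(x - 1)) - 3/(1820*(x - 8))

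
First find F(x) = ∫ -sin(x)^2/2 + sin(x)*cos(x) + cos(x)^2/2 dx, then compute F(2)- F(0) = (cos(2) + sin(2))*sin(2)/2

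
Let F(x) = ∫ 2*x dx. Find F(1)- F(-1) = 0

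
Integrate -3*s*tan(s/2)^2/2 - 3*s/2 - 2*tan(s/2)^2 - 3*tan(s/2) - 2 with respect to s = (-3*s - 4)*tan(s/2) + C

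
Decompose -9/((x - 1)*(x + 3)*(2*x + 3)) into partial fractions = 12/(5*(2*x + 3)) - 3/(4*(x + 3)) - 9/(20*(x - 1))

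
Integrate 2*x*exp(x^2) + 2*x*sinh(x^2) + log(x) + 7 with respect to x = x*log(x) + 6*x + exp(x^2) + cosh(x^2) + C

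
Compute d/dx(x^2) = 2*x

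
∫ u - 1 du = u^2/2 - u + C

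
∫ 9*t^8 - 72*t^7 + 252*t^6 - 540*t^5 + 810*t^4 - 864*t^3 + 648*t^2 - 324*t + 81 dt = t^9 - 9*t^8 + 36*t^7 - 90*t^6 + 162*t^5 - 216*t^4 + 216*t^3 - 162*t^2 + 81*t + C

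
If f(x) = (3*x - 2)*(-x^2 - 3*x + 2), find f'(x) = -9*x^2 - 14*x + 12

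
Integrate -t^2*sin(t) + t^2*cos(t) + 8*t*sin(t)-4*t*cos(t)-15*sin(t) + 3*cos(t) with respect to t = sqrt(2)*(t - 3)^2*sin(t + pi/4) + C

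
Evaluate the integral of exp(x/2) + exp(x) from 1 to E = -(1 + exp(1/2))^2 + (1 + exp(E/2))^2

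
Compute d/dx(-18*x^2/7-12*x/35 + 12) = -36*x/7 - 12/35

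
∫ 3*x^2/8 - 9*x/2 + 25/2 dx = x^3/8 - 9*x^2/4 + 25*x/2 + C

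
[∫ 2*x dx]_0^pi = pi^2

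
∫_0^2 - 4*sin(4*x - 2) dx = -cos(2) + cos(6)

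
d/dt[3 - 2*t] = -2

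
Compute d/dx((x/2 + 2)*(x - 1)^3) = 2*x^3 + 3*x^2/2 - 9*x + 11/2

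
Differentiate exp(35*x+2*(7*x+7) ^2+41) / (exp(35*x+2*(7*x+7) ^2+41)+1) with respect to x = (196*x*exp(98*x^2 + 231*x + 139) + 231*exp(98*x^2 + 231*x + 139))/(exp(278)*exp(462*x)*exp(196*x^2) + 2*exp(139)*exp(231*x)*exp(98*x^2) + 1)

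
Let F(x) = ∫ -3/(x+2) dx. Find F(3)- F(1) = -3*log(5) + 3*log(3)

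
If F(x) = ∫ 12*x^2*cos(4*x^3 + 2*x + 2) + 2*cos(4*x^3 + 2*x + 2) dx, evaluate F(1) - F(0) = -sin(2) + sin(8)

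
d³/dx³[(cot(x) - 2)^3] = -60*cot(x)^6 + 144*cot(x)^5 - 186*cot(x)^4 + 240*cot(x)^3 - 156*cot(x)^2 + 96*cot(x) - 30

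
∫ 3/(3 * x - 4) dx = log(4 - 3*x) + C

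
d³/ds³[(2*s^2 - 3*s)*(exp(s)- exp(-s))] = (2*s^2*exp(2*s) + 2*s^2 + 9*s*exp(2*s) - 15*s + 3*exp(2*s) + 21)*exp(-s)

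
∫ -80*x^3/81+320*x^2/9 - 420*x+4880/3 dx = -20*x^4/81 + 320*x^3/27 - 210*x^2 + 4880*x/3 + C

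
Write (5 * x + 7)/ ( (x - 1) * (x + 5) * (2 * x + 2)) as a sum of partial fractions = -3/(8*(x + 5)) - 1/(8*(x + 1)) + 1/(2*(x - 1))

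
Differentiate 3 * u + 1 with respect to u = 3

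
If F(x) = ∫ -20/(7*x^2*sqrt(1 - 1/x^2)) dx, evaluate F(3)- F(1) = -10*pi/7 + 20*acsc(3)/7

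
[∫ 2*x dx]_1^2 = 3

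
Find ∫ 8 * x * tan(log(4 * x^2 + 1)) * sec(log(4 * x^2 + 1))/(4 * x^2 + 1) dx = sec(log(4*x^2 + 1)) + C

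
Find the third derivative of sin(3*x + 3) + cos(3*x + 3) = -27*sqrt(2)*cos(3*x + pi/4 + 3)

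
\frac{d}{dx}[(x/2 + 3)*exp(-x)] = (-x - 5)*exp(-x)/2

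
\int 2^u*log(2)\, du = 2^u + C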